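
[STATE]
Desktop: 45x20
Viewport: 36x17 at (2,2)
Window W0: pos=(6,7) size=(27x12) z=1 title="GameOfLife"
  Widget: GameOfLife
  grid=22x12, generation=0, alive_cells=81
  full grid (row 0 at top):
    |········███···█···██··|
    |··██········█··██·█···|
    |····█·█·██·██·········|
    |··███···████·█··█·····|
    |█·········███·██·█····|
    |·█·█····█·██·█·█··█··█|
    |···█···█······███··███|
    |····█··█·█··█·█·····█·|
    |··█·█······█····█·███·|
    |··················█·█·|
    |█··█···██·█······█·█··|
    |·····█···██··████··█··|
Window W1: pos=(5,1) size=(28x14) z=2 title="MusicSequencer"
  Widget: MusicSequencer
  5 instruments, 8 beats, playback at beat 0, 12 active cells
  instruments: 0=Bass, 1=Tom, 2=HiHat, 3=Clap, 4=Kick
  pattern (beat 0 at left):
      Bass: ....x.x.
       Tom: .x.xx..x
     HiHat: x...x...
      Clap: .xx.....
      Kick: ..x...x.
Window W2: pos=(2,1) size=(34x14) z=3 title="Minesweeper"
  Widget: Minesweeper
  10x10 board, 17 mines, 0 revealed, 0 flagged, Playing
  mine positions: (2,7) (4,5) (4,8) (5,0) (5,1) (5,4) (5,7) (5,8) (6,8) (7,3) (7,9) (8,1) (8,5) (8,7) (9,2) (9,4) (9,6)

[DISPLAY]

┃ Minesweeper                    ┃  
┠────────────────────────────────┨  
┃■■■■■■■■■■                      ┃  
┃■■■■■■■■■■                      ┃  
┃■■■■■■■■■■                      ┃  
┃■■■■■■■■■■                      ┃  
┃■■■■■■■■■■                      ┃  
┃■■■■■■■■■■                      ┃  
┃■■■■■■■■■■                      ┃  
┃■■■■■■■■■■                      ┃  
┃■■■■■■■■■■                      ┃  
┃■■■■■■■■■■                      ┃  
┗━━━━━━━━━━━━━━━━━━━━━━━━━━━━━━━━┛  
    ┃···█···█······███··███   ┃     
    ┃····█··█·█··█·█·····█·   ┃     
    ┃··█·█······█····█·███·   ┃     
    ┗━━━━━━━━━━━━━━━━━━━━━━━━━┛     


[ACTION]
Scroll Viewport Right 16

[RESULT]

weeper                    ┃         
──────────────────────────┨         
■■■■                      ┃         
■■■■                      ┃         
■■■■                      ┃         
■■■■                      ┃         
■■■■                      ┃         
■■■■                      ┃         
■■■■                      ┃         
■■■■                      ┃         
■■■■                      ┃         
■■■■                      ┃         
━━━━━━━━━━━━━━━━━━━━━━━━━━┛         
·█···█······███··███   ┃            
··█··█·█··█·█·····█·   ┃            
█·█······█····█·███·   ┃            
━━━━━━━━━━━━━━━━━━━━━━━┛            


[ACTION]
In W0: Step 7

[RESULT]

weeper                    ┃         
──────────────────────────┨         
■■■■                      ┃         
■■■■                      ┃         
■■■■                      ┃         
■■■■                      ┃         
■■■■                      ┃         
■■■■                      ┃         
■■■■                      ┃         
■■■■                      ┃         
■■■■                      ┃         
■■■■                      ┃         
━━━━━━━━━━━━━━━━━━━━━━━━━━┛         
······██········██··   ┃            
··██····█·····█···█·   ┃            
···█··█··········███   ┃            
━━━━━━━━━━━━━━━━━━━━━━━┛            


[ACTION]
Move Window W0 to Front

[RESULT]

weeper                    ┃         
──────────────────────────┨         
■■■■                      ┃         
■■■■                      ┃         
■■■■                      ┃         
━━━━━━━━━━━━━━━━━━━━━━━┓  ┃         
ameOfLife              ┃  ┃         
───────────────────────┨  ┃         
n: 7                   ┃  ┃         
············█·······   ┃  ┃         
············██······   ┃  ┃         
········███·██······   ┃  ┃         
········█···········   ┃━━┛         
······██········██··   ┃            
··██····█·····█···█·   ┃            
···█··█··········███   ┃            
━━━━━━━━━━━━━━━━━━━━━━━┛            


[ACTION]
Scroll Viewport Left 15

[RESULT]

  ┃ Minesweeper                    ┃
  ┠────────────────────────────────┨
  ┃■■■■■■■■■■                      ┃
  ┃■■■■■■■■■■                      ┃
  ┃■■■■■■■■■■                      ┃
  ┃■■■┏━━━━━━━━━━━━━━━━━━━━━━━━━┓  ┃
  ┃■■■┃ GameOfLife              ┃  ┃
  ┃■■■┠─────────────────────────┨  ┃
  ┃■■■┃Gen: 7                   ┃  ┃
  ┃■■■┃··············█·······   ┃  ┃
  ┃■■■┃··············██······   ┃  ┃
  ┃■■■┃··········███·██······   ┃  ┃
  ┗━━━┃··········█···········   ┃━━┛
      ┃········██········██··   ┃   
      ┃····██····█·····█···█·   ┃   
      ┃·····█··█··········███   ┃   
      ┗━━━━━━━━━━━━━━━━━━━━━━━━━┛   


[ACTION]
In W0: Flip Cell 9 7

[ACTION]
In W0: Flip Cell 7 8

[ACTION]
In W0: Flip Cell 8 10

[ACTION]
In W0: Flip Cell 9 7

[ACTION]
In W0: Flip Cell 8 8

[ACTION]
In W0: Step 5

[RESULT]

  ┃ Minesweeper                    ┃
  ┠────────────────────────────────┨
  ┃■■■■■■■■■■                      ┃
  ┃■■■■■■■■■■                      ┃
  ┃■■■■■■■■■■                      ┃
  ┃■■■┏━━━━━━━━━━━━━━━━━━━━━━━━━┓  ┃
  ┃■■■┃ GameOfLife              ┃  ┃
  ┃■■■┠─────────────────────────┨  ┃
  ┃■■■┃Gen: 12                  ┃  ┃
  ┃■■■┃··········█···········   ┃  ┃
  ┃■■■┃·········█·····█······   ┃  ┃
  ┃■■■┃········█······█······   ┃  ┃
  ┗━━━┃············███·······   ┃━━┛
      ┃····████·····█········   ┃   
      ┃····█····██···········   ┃   
      ┃··██···█··············   ┃   
      ┗━━━━━━━━━━━━━━━━━━━━━━━━━┛   


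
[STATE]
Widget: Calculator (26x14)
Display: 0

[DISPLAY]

                         0
┌───┬───┬───┬───┐         
│ 7 │ 8 │ 9 │ ÷ │         
├───┼───┼───┼───┤         
│ 4 │ 5 │ 6 │ × │         
├───┼───┼───┼───┤         
│ 1 │ 2 │ 3 │ - │         
├───┼───┼───┼───┤         
│ 0 │ . │ = │ + │         
├───┼───┼───┼───┤         
│ C │ MC│ MR│ M+│         
└───┴───┴───┴───┘         
                          
                          


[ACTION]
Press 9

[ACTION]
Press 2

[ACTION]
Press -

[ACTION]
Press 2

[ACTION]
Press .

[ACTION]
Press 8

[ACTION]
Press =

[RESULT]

                      89.2
┌───┬───┬───┬───┐         
│ 7 │ 8 │ 9 │ ÷ │         
├───┼───┼───┼───┤         
│ 4 │ 5 │ 6 │ × │         
├───┼───┼───┼───┤         
│ 1 │ 2 │ 3 │ - │         
├───┼───┼───┼───┤         
│ 0 │ . │ = │ + │         
├───┼───┼───┼───┤         
│ C │ MC│ MR│ M+│         
└───┴───┴───┴───┘         
                          
                          


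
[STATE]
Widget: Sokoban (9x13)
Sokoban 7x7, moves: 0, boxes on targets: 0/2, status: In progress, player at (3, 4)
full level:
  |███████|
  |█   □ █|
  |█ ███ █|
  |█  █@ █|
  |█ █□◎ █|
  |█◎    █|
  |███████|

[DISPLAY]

███████  
█   □ █  
█ ███ █  
█  █@ █  
█ █□◎ █  
█◎    █  
███████  
Moves: 0 
         
         
         
         
         


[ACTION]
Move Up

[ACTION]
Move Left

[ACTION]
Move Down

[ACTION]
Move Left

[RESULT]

███████  
█   □ █  
█ ███ █  
█  █  █  
█ █□+ █  
█◎    █  
███████  
Moves: 1 
         
         
         
         
         


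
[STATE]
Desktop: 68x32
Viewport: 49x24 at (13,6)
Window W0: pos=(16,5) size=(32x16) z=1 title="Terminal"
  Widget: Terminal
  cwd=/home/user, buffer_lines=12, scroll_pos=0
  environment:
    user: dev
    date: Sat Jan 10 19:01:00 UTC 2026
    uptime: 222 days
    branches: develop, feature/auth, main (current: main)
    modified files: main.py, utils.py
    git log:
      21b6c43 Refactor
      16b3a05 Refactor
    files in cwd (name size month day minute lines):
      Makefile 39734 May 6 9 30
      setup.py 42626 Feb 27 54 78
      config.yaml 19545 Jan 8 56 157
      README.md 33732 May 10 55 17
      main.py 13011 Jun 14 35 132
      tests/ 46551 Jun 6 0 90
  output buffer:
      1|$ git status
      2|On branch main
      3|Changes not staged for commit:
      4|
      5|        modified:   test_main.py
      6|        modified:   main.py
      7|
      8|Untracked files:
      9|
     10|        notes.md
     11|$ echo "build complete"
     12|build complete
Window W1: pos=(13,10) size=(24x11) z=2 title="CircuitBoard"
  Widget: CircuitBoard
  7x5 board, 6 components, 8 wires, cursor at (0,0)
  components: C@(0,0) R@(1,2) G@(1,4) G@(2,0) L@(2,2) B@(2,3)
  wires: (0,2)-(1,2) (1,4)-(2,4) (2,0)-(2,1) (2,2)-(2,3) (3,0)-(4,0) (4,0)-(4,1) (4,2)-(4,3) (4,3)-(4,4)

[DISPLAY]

   ┃ Terminal                     ┃              
   ┠──────────────────────────────┨              
   ┃$ git status                  ┃              
   ┃On branch main                ┃              
┏━━━━━━━━━━━━━━━━━━━━━━┓or commit:┃              
┃ CircuitBoard         ┃          ┃              
┠──────────────────────┨test_main.┃              
┃   0 1 2 3 4 5 6      ┃main.py   ┃              
┃0  [C]      ·         ┃          ┃              
┃            │         ┃          ┃              
┃1           R       G ┃          ┃              
┃                    │ ┃          ┃              
┃2   G ─ ·   L ─ B   · ┃te"       ┃              
┃                      ┃          ┃              
┗━━━━━━━━━━━━━━━━━━━━━━┛━━━━━━━━━━┛              
                                                 
                                                 
                                                 
                                                 
                                                 
                                                 
                                                 
                                                 
                                                 


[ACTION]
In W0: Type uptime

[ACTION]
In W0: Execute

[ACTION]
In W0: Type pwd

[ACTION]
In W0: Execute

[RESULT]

   ┃ Terminal                     ┃              
   ┠──────────────────────────────┨              
   ┃        modified:   main.py   ┃              
   ┃                              ┃              
┏━━━━━━━━━━━━━━━━━━━━━━┓          ┃              
┃ CircuitBoard         ┃          ┃              
┠──────────────────────┨          ┃              
┃   0 1 2 3 4 5 6      ┃te"       ┃              
┃0  [C]      ·         ┃          ┃              
┃            │         ┃          ┃              
┃1           R       G ┃          ┃              
┃                    │ ┃          ┃              
┃2   G ─ ·   L ─ B   · ┃          ┃              
┃                      ┃          ┃              
┗━━━━━━━━━━━━━━━━━━━━━━┛━━━━━━━━━━┛              
                                                 
                                                 
                                                 
                                                 
                                                 
                                                 
                                                 
                                                 
                                                 


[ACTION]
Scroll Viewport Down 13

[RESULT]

   ┃        modified:   main.py   ┃              
   ┃                              ┃              
┏━━━━━━━━━━━━━━━━━━━━━━┓          ┃              
┃ CircuitBoard         ┃          ┃              
┠──────────────────────┨          ┃              
┃   0 1 2 3 4 5 6      ┃te"       ┃              
┃0  [C]      ·         ┃          ┃              
┃            │         ┃          ┃              
┃1           R       G ┃          ┃              
┃                    │ ┃          ┃              
┃2   G ─ ·   L ─ B   · ┃          ┃              
┃                      ┃          ┃              
┗━━━━━━━━━━━━━━━━━━━━━━┛━━━━━━━━━━┛              
                                                 
                                                 
                                                 
                                                 
                                                 
                                                 
                                                 
                                                 
                                                 
                                                 
                                                 


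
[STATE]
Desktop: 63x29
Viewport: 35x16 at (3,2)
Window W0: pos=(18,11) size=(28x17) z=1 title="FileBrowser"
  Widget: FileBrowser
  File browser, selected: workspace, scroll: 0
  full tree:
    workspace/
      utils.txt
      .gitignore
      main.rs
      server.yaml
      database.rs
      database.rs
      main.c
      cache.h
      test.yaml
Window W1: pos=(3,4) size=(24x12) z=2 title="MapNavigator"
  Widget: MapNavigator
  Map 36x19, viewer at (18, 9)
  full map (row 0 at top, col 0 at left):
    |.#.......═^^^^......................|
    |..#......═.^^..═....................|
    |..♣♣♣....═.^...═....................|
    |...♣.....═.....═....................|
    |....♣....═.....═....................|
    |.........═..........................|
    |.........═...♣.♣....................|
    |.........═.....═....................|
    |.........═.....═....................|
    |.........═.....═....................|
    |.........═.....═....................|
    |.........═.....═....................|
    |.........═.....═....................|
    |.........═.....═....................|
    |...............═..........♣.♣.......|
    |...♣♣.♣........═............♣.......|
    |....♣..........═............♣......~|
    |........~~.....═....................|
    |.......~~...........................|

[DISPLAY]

                                   
                                   
┏━━━━━━━━━━━━━━━━━━━━━━┓           
┃ MapNavigator         ┃           
┠──────────────────────┨           
┃..═...................┃           
┃..═...♣.♣.............┃           
┃..═.....═.............┃           
┃..═.....═.............┃           
┃..═.....═..@..........┃━━━━━━━━━━━
┃..═.....═.............┃wser       
┃..═.....═.............┃───────────
┃..═.....═.............┃rkspace/   
┗━━━━━━━━━━━━━━━━━━━━━━┛s.txt      
               ┃    .gitignore     
               ┃    main.rs        


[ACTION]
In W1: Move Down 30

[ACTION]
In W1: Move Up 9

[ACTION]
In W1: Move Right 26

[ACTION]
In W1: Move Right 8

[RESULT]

                                   
                                   
┏━━━━━━━━━━━━━━━━━━━━━━┓           
┃ MapNavigator         ┃           
┠──────────────────────┨           
┃............          ┃           
┃............          ┃           
┃............          ┃           
┃............          ┃           
┃...........@          ┃━━━━━━━━━━━
┃............          ┃wser       
┃............          ┃───────────
┃............          ┃rkspace/   
┗━━━━━━━━━━━━━━━━━━━━━━┛s.txt      
               ┃    .gitignore     
               ┃    main.rs        


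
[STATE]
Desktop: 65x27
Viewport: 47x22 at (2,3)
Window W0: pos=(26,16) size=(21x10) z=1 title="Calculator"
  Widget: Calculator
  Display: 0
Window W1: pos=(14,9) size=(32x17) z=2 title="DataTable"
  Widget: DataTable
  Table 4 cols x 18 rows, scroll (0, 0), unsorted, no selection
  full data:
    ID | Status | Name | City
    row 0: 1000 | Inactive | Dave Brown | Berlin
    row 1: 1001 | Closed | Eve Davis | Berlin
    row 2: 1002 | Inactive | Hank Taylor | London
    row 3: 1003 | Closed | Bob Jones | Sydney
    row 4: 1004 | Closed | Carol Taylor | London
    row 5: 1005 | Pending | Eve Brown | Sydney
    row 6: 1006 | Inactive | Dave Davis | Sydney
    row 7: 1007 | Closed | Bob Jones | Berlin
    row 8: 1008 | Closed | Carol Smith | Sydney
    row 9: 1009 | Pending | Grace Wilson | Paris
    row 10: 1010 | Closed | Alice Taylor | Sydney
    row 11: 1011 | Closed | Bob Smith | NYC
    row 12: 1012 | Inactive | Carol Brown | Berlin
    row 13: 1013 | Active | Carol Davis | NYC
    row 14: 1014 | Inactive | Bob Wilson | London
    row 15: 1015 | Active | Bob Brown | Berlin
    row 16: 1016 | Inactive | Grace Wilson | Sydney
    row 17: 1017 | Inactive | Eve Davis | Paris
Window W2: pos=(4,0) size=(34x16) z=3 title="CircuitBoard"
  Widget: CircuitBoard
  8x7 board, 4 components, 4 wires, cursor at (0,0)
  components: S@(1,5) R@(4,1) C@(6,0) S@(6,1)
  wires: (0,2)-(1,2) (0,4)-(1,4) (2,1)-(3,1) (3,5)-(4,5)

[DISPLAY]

  ┃   0 1 2 3 4 5 6 7              ┃           
  ┃0  [.]      ·       ·           ┃           
  ┃            │       │           ┃           
  ┃1           ·       ·   S       ┃           
  ┃                                ┃           
  ┃2       ·                       ┃           
  ┃        │                       ┃━━━━━━━┓   
  ┃3       ·               ·       ┃       ┃   
  ┃                        │       ┃───────┨   
  ┃4       R               ·       ┃   │Cit┃   
  ┃                                ┃───┼───┃   
  ┃5                               ┃n  │Ber┃   
  ┗━━━━━━━━━━━━━━━━━━━━━━━━━━━━━━━━┛   │Ber┃   
            ┃1002│Inactive│Hank Taylor │Lon┃┓  
            ┃1003│Closed  │Bob Jones   │Syd┃┃  
            ┃1004│Closed  │Carol Taylor│Lon┃┨  
            ┃1005│Pending │Eve Brown   │Syd┃┃  
            ┃1006│Inactive│Dave Davis  │Syd┃┃  
            ┃1007│Closed  │Bob Jones   │Ber┃┃  
            ┃1008│Closed  │Carol Smith │Syd┃┃  
            ┃1009│Pending │Grace Wilson│Par┃┃  
            ┃1010│Closed  │Alice Taylor│Syd┃┃  


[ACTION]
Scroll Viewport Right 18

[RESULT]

5 6 7              ┃                           
       ·           ┃                           
       │           ┃                           
       ·   S       ┃                           
                   ┃                           
                   ┃                           
                   ┃━━━━━━━┓                   
           ·       ┃       ┃                   
           │       ┃───────┨                   
           ·       ┃   │Cit┃                   
                   ┃───┼───┃                   
                   ┃n  │Ber┃                   
━━━━━━━━━━━━━━━━━━━┛   │Ber┃                   
2│Inactive│Hank Taylor │Lon┃┓                  
3│Closed  │Bob Jones   │Syd┃┃                  
4│Closed  │Carol Taylor│Lon┃┨                  
5│Pending │Eve Brown   │Syd┃┃                  
6│Inactive│Dave Davis  │Syd┃┃                  
7│Closed  │Bob Jones   │Ber┃┃                  
8│Closed  │Carol Smith │Syd┃┃                  
9│Pending │Grace Wilson│Par┃┃                  
0│Closed  │Alice Taylor│Syd┃┃                  


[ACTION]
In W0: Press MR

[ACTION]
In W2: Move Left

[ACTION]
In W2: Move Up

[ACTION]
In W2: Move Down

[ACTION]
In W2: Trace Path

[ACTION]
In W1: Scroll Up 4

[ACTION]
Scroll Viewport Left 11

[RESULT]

 0 1 2 3 4 5 6 7              ┃                
          ·       ·           ┃                
          │       │           ┃                
 [.]      ·       ·   S       ┃                
                              ┃                
      ·                       ┃                
      │                       ┃━━━━━━━┓        
      ·               ·       ┃       ┃        
                      │       ┃───────┨        
      R               ·       ┃   │Cit┃        
                              ┃───┼───┃        
                              ┃n  │Ber┃        
━━━━━━━━━━━━━━━━━━━━━━━━━━━━━━┛   │Ber┃        
       ┃1002│Inactive│Hank Taylor │Lon┃┓       
       ┃1003│Closed  │Bob Jones   │Syd┃┃       
       ┃1004│Closed  │Carol Taylor│Lon┃┨       
       ┃1005│Pending │Eve Brown   │Syd┃┃       
       ┃1006│Inactive│Dave Davis  │Syd┃┃       
       ┃1007│Closed  │Bob Jones   │Ber┃┃       
       ┃1008│Closed  │Carol Smith │Syd┃┃       
       ┃1009│Pending │Grace Wilson│Par┃┃       
       ┃1010│Closed  │Alice Taylor│Syd┃┃       


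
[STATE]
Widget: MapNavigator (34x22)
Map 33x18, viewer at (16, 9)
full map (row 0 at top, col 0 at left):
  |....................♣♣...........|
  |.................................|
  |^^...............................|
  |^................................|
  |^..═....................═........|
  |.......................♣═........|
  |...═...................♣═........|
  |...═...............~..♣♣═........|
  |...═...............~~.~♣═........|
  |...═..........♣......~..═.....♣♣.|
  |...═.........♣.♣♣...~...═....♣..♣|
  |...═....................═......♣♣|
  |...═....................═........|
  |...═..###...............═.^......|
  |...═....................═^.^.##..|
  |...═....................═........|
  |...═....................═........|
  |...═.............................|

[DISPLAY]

                                  
                                  
 ....................♣♣...........
 .................................
 ^^...............................
 ^................................
 ^..═....................═........
 .......................♣═........
 ...═...................♣═........
 ...═...............~..♣♣═........
 ...═...............~~.~♣═........
 ...═..........♣.@....~..═.....♣♣.
 ...═.........♣.♣♣...~...═....♣..♣
 ...═....................═......♣♣
 ...═....................═........
 ...═..###...............═.^......
 ...═....................═^.^.##..
 ...═....................═........
 ...═....................═........
 ...═.............................
                                  
                                  


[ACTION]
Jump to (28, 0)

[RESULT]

                                  
                                  
                                  
                                  
                                  
                                  
                                  
                                  
                                  
                                  
                                  
.........♣♣......@....            
......................            
......................            
......................            
.............═........            
............♣═........            
............♣═........            
........~..♣♣═........            
........~~.~♣═........            
...♣......~..═.....♣♣.            
..♣.♣♣...~...═....♣..♣            


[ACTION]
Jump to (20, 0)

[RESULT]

                                  
                                  
                                  
                                  
                                  
                                  
                                  
                                  
                                  
                                  
                                  
.................@♣...........    
..............................    
..............................    
..............................    
═....................═........    
....................♣═........    
═...................♣═........    
═...............~..♣♣═........    
═...............~~.~♣═........    
═..........♣......~..═.....♣♣.    
═.........♣.♣♣...~...═....♣..♣    


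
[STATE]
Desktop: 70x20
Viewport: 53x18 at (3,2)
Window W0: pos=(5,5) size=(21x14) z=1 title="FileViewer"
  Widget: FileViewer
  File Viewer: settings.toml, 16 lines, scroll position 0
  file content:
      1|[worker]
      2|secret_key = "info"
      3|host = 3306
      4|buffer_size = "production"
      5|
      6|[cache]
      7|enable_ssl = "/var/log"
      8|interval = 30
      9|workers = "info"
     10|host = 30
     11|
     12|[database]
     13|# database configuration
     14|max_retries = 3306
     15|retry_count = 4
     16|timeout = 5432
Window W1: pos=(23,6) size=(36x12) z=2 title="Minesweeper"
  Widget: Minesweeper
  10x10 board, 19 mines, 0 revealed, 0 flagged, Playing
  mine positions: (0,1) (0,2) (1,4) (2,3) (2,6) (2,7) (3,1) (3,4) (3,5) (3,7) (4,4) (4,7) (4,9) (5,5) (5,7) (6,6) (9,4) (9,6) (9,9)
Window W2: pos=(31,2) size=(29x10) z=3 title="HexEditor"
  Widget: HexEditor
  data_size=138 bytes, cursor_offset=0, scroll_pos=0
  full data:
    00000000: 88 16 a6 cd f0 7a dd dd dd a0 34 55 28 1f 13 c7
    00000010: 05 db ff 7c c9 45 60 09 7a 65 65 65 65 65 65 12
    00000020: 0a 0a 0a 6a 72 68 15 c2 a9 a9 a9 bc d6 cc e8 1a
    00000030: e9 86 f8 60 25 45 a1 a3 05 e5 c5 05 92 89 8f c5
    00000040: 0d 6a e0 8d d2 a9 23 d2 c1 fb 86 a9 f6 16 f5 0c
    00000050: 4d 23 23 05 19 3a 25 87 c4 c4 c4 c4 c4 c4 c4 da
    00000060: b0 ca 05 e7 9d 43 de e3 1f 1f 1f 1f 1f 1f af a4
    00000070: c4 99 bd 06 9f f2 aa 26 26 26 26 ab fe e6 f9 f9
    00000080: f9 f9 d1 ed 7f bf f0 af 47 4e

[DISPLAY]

                            ┏━━━━━━━━━━━━━━━━━━━━━━━━
                            ┃ HexEditor              
                            ┠────────────────────────
  ┏━━━━━━━━━━━━━━━━━━━┓     ┃00000000  88 16 a6 cd f0
  ┃ FileViewer      ┏━━━━━━━┃00000010  05 db ff 7c c9
  ┠─────────────────┃ Minesw┃00000020  0a 0a 0a 6a 72
  ┃[worker]         ┠───────┃00000030  e9 86 f8 60 25
  ┃secret_key = "inf┃■■■■■■■┃00000040  0d 6a e0 8d d2
  ┃host = 3306      ┃■■■■■■■┃00000050  4d 23 23 05 19
  ┃buffer_size = "pr┃■■■■■■■┗━━━━━━━━━━━━━━━━━━━━━━━━
  ┃                 ┃■■■■■■■■■■                      
  ┃[cache]          ┃■■■■■■■■■■                      
  ┃enable_ssl = "/va┃■■■■■■■■■■                      
  ┃interval = 30    ┃■■■■■■■■■■                      
  ┃workers = "info" ┃■■■■■■■■■■                      
  ┃host = 30        ┗━━━━━━━━━━━━━━━━━━━━━━━━━━━━━━━━
  ┗━━━━━━━━━━━━━━━━━━━┛                              
                                                     


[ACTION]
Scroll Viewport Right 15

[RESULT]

              ┏━━━━━━━━━━━━━━━━━━━━━━━━━━━┓          
              ┃ HexEditor                 ┃          
              ┠───────────────────────────┨          
━━━━━━━━┓     ┃00000000  88 16 a6 cd f0 7a┃          
      ┏━━━━━━━┃00000010  05 db ff 7c c9 45┃          
──────┃ Minesw┃00000020  0a 0a 0a 6a 72 68┃          
      ┠───────┃00000030  e9 86 f8 60 25 45┃          
= "inf┃■■■■■■■┃00000040  0d 6a e0 8d d2 a9┃          
      ┃■■■■■■■┃00000050  4d 23 23 05 19 3a┃          
 = "pr┃■■■■■■■┗━━━━━━━━━━━━━━━━━━━━━━━━━━━┛          
      ┃■■■■■■■■■■                        ┃           
      ┃■■■■■■■■■■                        ┃           
= "/va┃■■■■■■■■■■                        ┃           
30    ┃■■■■■■■■■■                        ┃           
info" ┃■■■■■■■■■■                        ┃           
      ┗━━━━━━━━━━━━━━━━━━━━━━━━━━━━━━━━━━┛           
━━━━━━━━┛                                            
                                                     


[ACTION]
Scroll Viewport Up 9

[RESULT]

                                                     
                                                     
              ┏━━━━━━━━━━━━━━━━━━━━━━━━━━━┓          
              ┃ HexEditor                 ┃          
              ┠───────────────────────────┨          
━━━━━━━━┓     ┃00000000  88 16 a6 cd f0 7a┃          
      ┏━━━━━━━┃00000010  05 db ff 7c c9 45┃          
──────┃ Minesw┃00000020  0a 0a 0a 6a 72 68┃          
      ┠───────┃00000030  e9 86 f8 60 25 45┃          
= "inf┃■■■■■■■┃00000040  0d 6a e0 8d d2 a9┃          
      ┃■■■■■■■┃00000050  4d 23 23 05 19 3a┃          
 = "pr┃■■■■■■■┗━━━━━━━━━━━━━━━━━━━━━━━━━━━┛          
      ┃■■■■■■■■■■                        ┃           
      ┃■■■■■■■■■■                        ┃           
= "/va┃■■■■■■■■■■                        ┃           
30    ┃■■■■■■■■■■                        ┃           
info" ┃■■■■■■■■■■                        ┃           
      ┗━━━━━━━━━━━━━━━━━━━━━━━━━━━━━━━━━━┛           


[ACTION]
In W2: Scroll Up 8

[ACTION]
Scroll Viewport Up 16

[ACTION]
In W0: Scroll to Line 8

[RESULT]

                                                     
                                                     
              ┏━━━━━━━━━━━━━━━━━━━━━━━━━━━┓          
              ┃ HexEditor                 ┃          
              ┠───────────────────────────┨          
━━━━━━━━┓     ┃00000000  88 16 a6 cd f0 7a┃          
      ┏━━━━━━━┃00000010  05 db ff 7c c9 45┃          
──────┃ Minesw┃00000020  0a 0a 0a 6a 72 68┃          
= "/va┠───────┃00000030  e9 86 f8 60 25 45┃          
30    ┃■■■■■■■┃00000040  0d 6a e0 8d d2 a9┃          
info" ┃■■■■■■■┃00000050  4d 23 23 05 19 3a┃          
      ┃■■■■■■■┗━━━━━━━━━━━━━━━━━━━━━━━━━━━┛          
      ┃■■■■■■■■■■                        ┃           
      ┃■■■■■■■■■■                        ┃           
config┃■■■■■■■■■■                        ┃           
 = 330┃■■■■■■■■■■                        ┃           
 = 4  ┃■■■■■■■■■■                        ┃           
432   ┗━━━━━━━━━━━━━━━━━━━━━━━━━━━━━━━━━━┛           


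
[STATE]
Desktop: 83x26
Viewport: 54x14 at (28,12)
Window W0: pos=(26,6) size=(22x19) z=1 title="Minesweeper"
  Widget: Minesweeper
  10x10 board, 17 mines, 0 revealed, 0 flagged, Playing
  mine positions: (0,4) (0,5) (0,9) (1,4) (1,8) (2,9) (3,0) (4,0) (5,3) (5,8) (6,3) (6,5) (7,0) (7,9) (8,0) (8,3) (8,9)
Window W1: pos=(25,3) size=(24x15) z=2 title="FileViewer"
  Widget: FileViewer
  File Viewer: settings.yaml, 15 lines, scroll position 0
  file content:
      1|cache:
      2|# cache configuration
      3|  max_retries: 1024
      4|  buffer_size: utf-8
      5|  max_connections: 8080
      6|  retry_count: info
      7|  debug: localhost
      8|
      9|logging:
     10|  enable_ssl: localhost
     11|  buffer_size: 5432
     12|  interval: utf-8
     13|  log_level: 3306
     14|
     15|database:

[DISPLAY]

debug: localhost   ░┃                                 
                   ░┃                                 
gging:             ░┃                                 
enable_ssl: localho░┃                                 
buffer_size: 5432  ▼┃                                 
━━━━━━━━━━━━━━━━━━━━┛                                 
■■■■■■■■■          ┃                                  
                   ┃                                  
                   ┃                                  
                   ┃                                  
                   ┃                                  
                   ┃                                  
━━━━━━━━━━━━━━━━━━━┛                                  
                                                      


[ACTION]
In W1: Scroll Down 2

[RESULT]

gging:             ░┃                                 
enable_ssl: localho░┃                                 
buffer_size: 5432  ░┃                                 
interval: utf-8    ░┃                                 
log_level: 3306    ▼┃                                 
━━━━━━━━━━━━━━━━━━━━┛                                 
■■■■■■■■■          ┃                                  
                   ┃                                  
                   ┃                                  
                   ┃                                  
                   ┃                                  
                   ┃                                  
━━━━━━━━━━━━━━━━━━━┛                                  
                                                      


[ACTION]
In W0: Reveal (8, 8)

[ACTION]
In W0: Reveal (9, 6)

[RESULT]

gging:             ░┃                                 
enable_ssl: localho░┃                                 
buffer_size: 5432  ░┃                                 
interval: utf-8    ░┃                                 
log_level: 3306    ▼┃                                 
━━━━━━━━━━━━━━━━━━━━┛                                 
■■■1   1■          ┃                                  
                   ┃                                  
                   ┃                                  
                   ┃                                  
                   ┃                                  
                   ┃                                  
━━━━━━━━━━━━━━━━━━━┛                                  
                                                      


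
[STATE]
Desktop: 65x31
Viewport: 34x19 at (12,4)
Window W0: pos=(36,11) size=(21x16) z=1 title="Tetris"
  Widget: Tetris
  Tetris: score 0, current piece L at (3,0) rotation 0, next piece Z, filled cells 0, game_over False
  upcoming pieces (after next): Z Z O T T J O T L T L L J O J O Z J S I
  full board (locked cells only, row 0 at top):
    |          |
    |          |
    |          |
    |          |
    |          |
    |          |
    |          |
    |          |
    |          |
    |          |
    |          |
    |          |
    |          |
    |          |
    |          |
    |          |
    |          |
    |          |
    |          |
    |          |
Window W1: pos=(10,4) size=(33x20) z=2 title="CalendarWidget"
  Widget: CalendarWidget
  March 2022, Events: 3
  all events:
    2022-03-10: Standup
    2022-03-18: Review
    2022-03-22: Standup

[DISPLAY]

━━━━━━━━━━━━━━━━━━━━━━━━━━━━━━┓   
CalendarWidget                ┃   
──────────────────────────────┨   
          March 2022          ┃   
o Tu We Th Fr Sa Su           ┃   
   1  2  3  4  5  6           ┃   
7  8  9 10* 11 12 13          ┃   
4 15 16 17 18* 19 20          ┃━━━
1 22* 23 24 25 26 27          ┃s  
8 29 30 31                    ┃───
                              ┃   
                              ┃   
                              ┃   
                              ┃   
                              ┃   
                              ┃   
                              ┃   
                              ┃   
                              ┃   


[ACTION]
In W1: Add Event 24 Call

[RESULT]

━━━━━━━━━━━━━━━━━━━━━━━━━━━━━━┓   
CalendarWidget                ┃   
──────────────────────────────┨   
          March 2022          ┃   
o Tu We Th Fr Sa Su           ┃   
   1  2  3  4  5  6           ┃   
7  8  9 10* 11 12 13          ┃   
4 15 16 17 18* 19 20          ┃━━━
1 22* 23 24* 25 26 27         ┃s  
8 29 30 31                    ┃───
                              ┃   
                              ┃   
                              ┃   
                              ┃   
                              ┃   
                              ┃   
                              ┃   
                              ┃   
                              ┃   


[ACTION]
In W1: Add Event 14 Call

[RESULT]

━━━━━━━━━━━━━━━━━━━━━━━━━━━━━━┓   
CalendarWidget                ┃   
──────────────────────────────┨   
          March 2022          ┃   
o Tu We Th Fr Sa Su           ┃   
   1  2  3  4  5  6           ┃   
7  8  9 10* 11 12 13          ┃   
4* 15 16 17 18* 19 20         ┃━━━
1 22* 23 24* 25 26 27         ┃s  
8 29 30 31                    ┃───
                              ┃   
                              ┃   
                              ┃   
                              ┃   
                              ┃   
                              ┃   
                              ┃   
                              ┃   
                              ┃   
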